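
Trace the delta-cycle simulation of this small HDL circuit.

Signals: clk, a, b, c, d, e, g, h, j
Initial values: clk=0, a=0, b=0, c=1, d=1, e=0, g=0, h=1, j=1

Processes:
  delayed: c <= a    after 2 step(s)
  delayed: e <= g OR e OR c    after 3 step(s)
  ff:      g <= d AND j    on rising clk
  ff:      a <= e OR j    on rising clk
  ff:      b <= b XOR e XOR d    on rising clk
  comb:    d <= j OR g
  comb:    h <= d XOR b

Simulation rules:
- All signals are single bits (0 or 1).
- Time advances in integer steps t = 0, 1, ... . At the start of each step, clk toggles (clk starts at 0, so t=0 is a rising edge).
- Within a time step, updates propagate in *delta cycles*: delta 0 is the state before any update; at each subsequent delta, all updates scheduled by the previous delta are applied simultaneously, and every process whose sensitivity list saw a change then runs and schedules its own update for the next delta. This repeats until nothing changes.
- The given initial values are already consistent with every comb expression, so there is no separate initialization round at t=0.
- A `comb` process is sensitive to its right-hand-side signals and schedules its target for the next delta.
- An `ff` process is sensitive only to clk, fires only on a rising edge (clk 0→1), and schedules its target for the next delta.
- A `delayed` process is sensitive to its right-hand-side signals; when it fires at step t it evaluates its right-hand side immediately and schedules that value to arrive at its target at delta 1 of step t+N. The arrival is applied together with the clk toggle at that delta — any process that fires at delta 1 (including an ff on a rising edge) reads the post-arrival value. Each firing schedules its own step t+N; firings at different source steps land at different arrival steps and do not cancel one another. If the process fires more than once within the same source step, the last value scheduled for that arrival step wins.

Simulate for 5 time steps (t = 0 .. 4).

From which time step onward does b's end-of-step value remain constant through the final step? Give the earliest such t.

2

t=0 Δ0: h=1 b=0 e=0 j=1 a=0 d=1 g=0 clk=0 c=1
  Δ1: clk:0→1
  Δ2: b:0→1, a:0→1, g:0→1
  Δ3: h:1→0
  (3Δ to stable)
t=1 Δ0: h=0 b=1 e=0 j=1 a=1 d=1 g=1 clk=1 c=1
  Δ1: clk:1→0
  (1Δ to stable)
t=2 Δ0: h=0 b=1 e=0 j=1 a=1 d=1 g=1 clk=0 c=1
  Δ1: clk:0→1
  Δ2: b:1→0
  Δ3: h:0→1
  (3Δ to stable)
t=3 Δ0: h=1 b=0 e=0 j=1 a=1 d=1 g=1 clk=1 c=1
  Δ1: e:0→1, clk:1→0
  (1Δ to stable)
t=4 Δ0: h=1 b=0 e=1 j=1 a=1 d=1 g=1 clk=0 c=1
  Δ1: clk:0→1
  (1Δ to stable)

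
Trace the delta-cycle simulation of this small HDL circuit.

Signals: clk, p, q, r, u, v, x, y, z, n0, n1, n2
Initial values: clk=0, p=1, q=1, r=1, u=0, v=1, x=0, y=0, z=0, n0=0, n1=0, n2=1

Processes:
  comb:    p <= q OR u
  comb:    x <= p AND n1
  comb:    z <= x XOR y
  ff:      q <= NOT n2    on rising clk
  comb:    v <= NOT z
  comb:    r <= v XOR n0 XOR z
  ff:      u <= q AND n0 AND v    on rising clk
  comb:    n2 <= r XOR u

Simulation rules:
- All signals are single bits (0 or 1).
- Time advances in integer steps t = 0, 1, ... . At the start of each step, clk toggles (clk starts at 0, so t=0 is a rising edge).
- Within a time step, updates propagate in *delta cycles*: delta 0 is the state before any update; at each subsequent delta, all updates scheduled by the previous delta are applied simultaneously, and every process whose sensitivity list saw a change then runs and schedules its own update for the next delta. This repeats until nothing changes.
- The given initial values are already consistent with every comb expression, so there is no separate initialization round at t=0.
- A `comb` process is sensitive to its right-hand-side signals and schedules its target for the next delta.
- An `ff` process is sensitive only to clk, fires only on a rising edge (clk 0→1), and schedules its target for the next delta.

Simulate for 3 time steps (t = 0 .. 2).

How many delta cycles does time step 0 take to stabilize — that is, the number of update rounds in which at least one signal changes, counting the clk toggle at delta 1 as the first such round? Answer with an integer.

3

[bits: n2,u,n0,r,v,q,clk,x,z,n1,p,y]
t=0: Δ0=100111000010 Δ1=100111100010 Δ2=100110100010 Δ3=100110100000 | 3Δ
t=1: Δ0=100110100000 Δ1=100110000000 | 1Δ
t=2: Δ0=100110000000 Δ1=100110100000 | 1Δ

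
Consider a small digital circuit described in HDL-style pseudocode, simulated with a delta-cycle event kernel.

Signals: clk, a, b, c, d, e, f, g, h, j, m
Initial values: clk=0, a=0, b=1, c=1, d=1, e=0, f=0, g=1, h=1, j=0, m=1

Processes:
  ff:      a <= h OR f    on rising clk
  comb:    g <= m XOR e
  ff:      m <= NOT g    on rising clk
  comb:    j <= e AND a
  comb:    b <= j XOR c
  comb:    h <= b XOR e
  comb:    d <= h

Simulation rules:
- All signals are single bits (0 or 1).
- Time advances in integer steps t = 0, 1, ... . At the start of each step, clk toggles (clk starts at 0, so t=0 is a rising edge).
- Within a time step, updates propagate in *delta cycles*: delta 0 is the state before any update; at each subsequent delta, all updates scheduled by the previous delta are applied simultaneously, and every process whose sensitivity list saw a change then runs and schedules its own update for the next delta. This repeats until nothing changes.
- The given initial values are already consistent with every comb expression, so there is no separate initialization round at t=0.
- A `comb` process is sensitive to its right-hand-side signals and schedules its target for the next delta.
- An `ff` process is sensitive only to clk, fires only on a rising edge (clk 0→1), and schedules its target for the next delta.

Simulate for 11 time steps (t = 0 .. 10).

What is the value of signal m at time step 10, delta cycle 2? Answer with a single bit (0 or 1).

1

[bits: e,h,c,clk,j,g,a,d,f,b,m]
t=0: Δ0=01100101011 Δ1=01110101011 Δ2=01110111010 Δ3=01110011010 | 3Δ
t=1: Δ0=01110011010 Δ1=01100011010 | 1Δ
t=2: Δ0=01100011010 Δ1=01110011010 Δ2=01110011011 Δ3=01110111011 | 3Δ
t=3: Δ0=01110111011 Δ1=01100111011 | 1Δ
t=4: Δ0=01100111011 Δ1=01110111011 Δ2=01110111010 Δ3=01110011010 | 3Δ
t=5: Δ0=01110011010 Δ1=01100011010 | 1Δ
t=6: Δ0=01100011010 Δ1=01110011010 Δ2=01110011011 Δ3=01110111011 | 3Δ
t=7: Δ0=01110111011 Δ1=01100111011 | 1Δ
t=8: Δ0=01100111011 Δ1=01110111011 Δ2=01110111010 Δ3=01110011010 | 3Δ
t=9: Δ0=01110011010 Δ1=01100011010 | 1Δ
t=10: Δ0=01100011010 Δ1=01110011010 Δ2=01110011011 Δ3=01110111011 | 3Δ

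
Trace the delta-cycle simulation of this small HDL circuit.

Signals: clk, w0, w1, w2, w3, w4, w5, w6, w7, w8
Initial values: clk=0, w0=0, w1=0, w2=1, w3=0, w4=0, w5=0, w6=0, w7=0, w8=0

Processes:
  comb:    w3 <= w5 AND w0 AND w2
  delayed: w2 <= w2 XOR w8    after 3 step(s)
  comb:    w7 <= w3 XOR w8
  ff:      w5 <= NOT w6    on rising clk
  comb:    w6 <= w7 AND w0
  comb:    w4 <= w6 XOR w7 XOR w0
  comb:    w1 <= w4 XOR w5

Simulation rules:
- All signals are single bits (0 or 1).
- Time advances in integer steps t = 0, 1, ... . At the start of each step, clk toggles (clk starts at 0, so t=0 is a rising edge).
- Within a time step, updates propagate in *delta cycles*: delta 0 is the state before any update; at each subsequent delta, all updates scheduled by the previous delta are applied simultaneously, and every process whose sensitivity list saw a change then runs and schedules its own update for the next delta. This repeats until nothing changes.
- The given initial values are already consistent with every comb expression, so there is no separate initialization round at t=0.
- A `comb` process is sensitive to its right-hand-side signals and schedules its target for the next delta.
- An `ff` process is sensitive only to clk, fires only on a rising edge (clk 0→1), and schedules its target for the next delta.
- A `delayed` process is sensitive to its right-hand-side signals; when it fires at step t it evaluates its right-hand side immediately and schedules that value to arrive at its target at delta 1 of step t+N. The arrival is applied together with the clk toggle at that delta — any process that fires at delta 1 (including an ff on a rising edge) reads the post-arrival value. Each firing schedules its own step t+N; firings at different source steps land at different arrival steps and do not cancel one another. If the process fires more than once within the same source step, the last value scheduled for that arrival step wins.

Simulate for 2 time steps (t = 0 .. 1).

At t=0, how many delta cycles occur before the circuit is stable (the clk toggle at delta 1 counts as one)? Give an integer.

t0.Δ0 w0=0 w1=0 w6=0 clk=0 w7=0 w2=1 w3=0 w8=0 w4=0 w5=0
t0.Δ1 w0=0 w1=0 w6=0 clk=1 w7=0 w2=1 w3=0 w8=0 w4=0 w5=0
t0.Δ2 w0=0 w1=0 w6=0 clk=1 w7=0 w2=1 w3=0 w8=0 w4=0 w5=1
t0.Δ3 w0=0 w1=1 w6=0 clk=1 w7=0 w2=1 w3=0 w8=0 w4=0 w5=1
t1.Δ0 w0=0 w1=1 w6=0 clk=1 w7=0 w2=1 w3=0 w8=0 w4=0 w5=1
t1.Δ1 w0=0 w1=1 w6=0 clk=0 w7=0 w2=1 w3=0 w8=0 w4=0 w5=1

3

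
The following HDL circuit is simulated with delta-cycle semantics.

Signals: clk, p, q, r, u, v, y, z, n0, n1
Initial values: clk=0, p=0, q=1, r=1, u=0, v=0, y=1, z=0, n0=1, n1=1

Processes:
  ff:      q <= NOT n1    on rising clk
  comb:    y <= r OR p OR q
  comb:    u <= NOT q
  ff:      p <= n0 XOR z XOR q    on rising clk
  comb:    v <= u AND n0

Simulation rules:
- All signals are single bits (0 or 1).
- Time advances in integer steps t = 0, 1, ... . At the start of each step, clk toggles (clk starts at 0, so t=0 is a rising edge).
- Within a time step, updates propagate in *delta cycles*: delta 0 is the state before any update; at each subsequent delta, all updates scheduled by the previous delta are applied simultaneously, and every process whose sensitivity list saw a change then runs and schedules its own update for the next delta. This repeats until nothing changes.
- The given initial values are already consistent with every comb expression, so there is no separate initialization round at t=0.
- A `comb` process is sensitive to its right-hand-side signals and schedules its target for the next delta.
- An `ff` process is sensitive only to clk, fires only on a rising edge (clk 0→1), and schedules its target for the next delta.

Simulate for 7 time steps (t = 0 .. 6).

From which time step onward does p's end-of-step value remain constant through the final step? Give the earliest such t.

2

[bits: v,z,q,clk,p,n0,r,y,n1,u]
t=0: Δ0=0010011110 Δ1=0011011110 Δ2=0001011110 Δ3=0001011111 Δ4=1001011111 | 4Δ
t=1: Δ0=1001011111 Δ1=1000011111 | 1Δ
t=2: Δ0=1000011111 Δ1=1001011111 Δ2=1001111111 | 2Δ
t=3: Δ0=1001111111 Δ1=1000111111 | 1Δ
t=4: Δ0=1000111111 Δ1=1001111111 | 1Δ
t=5: Δ0=1001111111 Δ1=1000111111 | 1Δ
t=6: Δ0=1000111111 Δ1=1001111111 | 1Δ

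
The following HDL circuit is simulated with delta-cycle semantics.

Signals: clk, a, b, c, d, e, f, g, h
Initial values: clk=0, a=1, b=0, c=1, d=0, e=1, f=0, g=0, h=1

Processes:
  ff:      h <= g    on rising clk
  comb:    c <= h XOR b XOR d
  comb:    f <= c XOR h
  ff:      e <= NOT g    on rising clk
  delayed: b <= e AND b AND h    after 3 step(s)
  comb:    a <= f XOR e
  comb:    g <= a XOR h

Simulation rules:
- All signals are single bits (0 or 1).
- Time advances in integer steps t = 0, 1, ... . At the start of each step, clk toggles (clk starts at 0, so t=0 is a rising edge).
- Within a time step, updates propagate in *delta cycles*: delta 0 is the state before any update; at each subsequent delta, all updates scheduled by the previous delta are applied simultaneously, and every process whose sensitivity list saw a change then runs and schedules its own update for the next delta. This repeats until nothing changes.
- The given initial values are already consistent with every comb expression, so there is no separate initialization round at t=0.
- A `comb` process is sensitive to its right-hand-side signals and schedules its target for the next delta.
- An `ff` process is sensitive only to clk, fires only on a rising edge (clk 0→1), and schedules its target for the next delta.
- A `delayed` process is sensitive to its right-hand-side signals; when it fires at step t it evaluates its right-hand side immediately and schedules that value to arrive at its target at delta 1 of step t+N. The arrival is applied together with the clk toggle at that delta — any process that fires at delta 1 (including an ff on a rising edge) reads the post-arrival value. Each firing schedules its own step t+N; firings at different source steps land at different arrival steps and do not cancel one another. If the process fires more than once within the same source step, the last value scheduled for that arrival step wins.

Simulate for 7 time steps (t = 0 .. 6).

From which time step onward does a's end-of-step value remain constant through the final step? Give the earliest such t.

2

[bits: b,a,g,e,h,f,clk,d,c]
t=0: Δ0=010110001 Δ1=010110101 Δ2=010100101 Δ3=011101100 Δ4=001100100 Δ5=010100100 Δ6=011100100 | 6Δ
t=1: Δ0=011100100 Δ1=011100000 | 1Δ
t=2: Δ0=011100000 Δ1=011100100 Δ2=011010100 Δ3=000011101 Δ4=011010101 Δ5=000010101 Δ6=001010101 | 6Δ
t=3: Δ0=001010101 Δ1=001010001 | 1Δ
t=4: Δ0=001010001 Δ1=001010101 | 1Δ
t=5: Δ0=001010101 Δ1=001010001 | 1Δ
t=6: Δ0=001010001 Δ1=001010101 | 1Δ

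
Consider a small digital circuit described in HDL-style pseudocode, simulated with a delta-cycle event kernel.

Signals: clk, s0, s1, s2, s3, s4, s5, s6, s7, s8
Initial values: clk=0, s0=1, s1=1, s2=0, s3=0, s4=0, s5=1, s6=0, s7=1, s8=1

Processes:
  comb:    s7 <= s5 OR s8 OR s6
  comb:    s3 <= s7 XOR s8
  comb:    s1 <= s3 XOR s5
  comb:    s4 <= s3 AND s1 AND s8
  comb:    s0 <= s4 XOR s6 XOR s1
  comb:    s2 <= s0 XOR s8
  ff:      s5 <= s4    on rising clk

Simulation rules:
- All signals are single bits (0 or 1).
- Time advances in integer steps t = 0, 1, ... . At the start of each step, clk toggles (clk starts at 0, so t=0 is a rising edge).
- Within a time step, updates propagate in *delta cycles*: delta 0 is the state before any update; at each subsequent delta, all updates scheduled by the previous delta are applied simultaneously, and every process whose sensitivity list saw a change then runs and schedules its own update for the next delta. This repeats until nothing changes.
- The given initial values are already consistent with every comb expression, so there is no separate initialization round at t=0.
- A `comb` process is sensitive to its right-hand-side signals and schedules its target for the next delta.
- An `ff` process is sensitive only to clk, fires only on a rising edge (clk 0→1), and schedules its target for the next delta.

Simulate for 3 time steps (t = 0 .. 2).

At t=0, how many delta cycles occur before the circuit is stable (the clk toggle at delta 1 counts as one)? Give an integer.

t=0 Δ0: s0=1 s2=0 s4=0 s8=1 s3=0 s7=1 clk=0 s5=1 s1=1 s6=0
  Δ1: clk:0→1
  Δ2: s5:1→0
  Δ3: s1:1→0
  Δ4: s0:1→0
  Δ5: s2:0→1
  (5Δ to stable)
t=1 Δ0: s0=0 s2=1 s4=0 s8=1 s3=0 s7=1 clk=1 s5=0 s1=0 s6=0
  Δ1: clk:1→0
  (1Δ to stable)
t=2 Δ0: s0=0 s2=1 s4=0 s8=1 s3=0 s7=1 clk=0 s5=0 s1=0 s6=0
  Δ1: clk:0→1
  (1Δ to stable)

5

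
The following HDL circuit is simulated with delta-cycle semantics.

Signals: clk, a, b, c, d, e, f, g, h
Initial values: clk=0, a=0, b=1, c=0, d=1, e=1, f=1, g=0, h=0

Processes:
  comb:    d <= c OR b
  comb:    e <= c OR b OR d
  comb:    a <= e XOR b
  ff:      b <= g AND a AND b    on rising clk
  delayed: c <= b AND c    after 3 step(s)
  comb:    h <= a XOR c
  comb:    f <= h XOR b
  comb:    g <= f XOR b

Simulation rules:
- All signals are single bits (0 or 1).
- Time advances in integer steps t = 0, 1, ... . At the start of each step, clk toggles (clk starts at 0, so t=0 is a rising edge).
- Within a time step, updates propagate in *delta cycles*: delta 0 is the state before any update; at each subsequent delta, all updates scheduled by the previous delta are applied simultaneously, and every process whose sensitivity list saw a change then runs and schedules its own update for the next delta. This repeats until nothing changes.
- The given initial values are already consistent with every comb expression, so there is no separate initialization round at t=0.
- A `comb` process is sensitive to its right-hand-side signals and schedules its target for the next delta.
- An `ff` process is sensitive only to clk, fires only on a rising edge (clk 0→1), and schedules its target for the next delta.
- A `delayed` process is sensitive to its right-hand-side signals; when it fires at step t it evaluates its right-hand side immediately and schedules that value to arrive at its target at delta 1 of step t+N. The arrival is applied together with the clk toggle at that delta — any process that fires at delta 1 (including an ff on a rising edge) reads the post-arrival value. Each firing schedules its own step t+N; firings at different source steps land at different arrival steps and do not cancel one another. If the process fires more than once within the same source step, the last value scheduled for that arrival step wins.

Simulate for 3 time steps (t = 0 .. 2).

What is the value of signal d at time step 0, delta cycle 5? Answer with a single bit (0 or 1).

0

t0.Δ0 f=1 c=0 d=1 b=1 a=0 clk=0 g=0 e=1 h=0
t0.Δ1 f=1 c=0 d=1 b=1 a=0 clk=1 g=0 e=1 h=0
t0.Δ2 f=1 c=0 d=1 b=0 a=0 clk=1 g=0 e=1 h=0
t0.Δ3 f=0 c=0 d=0 b=0 a=1 clk=1 g=1 e=1 h=0
t0.Δ4 f=0 c=0 d=0 b=0 a=1 clk=1 g=0 e=0 h=1
t0.Δ5 f=1 c=0 d=0 b=0 a=0 clk=1 g=0 e=0 h=1
t0.Δ6 f=1 c=0 d=0 b=0 a=0 clk=1 g=1 e=0 h=0
t0.Δ7 f=0 c=0 d=0 b=0 a=0 clk=1 g=1 e=0 h=0
t0.Δ8 f=0 c=0 d=0 b=0 a=0 clk=1 g=0 e=0 h=0
t1.Δ0 f=0 c=0 d=0 b=0 a=0 clk=1 g=0 e=0 h=0
t1.Δ1 f=0 c=0 d=0 b=0 a=0 clk=0 g=0 e=0 h=0
t2.Δ0 f=0 c=0 d=0 b=0 a=0 clk=0 g=0 e=0 h=0
t2.Δ1 f=0 c=0 d=0 b=0 a=0 clk=1 g=0 e=0 h=0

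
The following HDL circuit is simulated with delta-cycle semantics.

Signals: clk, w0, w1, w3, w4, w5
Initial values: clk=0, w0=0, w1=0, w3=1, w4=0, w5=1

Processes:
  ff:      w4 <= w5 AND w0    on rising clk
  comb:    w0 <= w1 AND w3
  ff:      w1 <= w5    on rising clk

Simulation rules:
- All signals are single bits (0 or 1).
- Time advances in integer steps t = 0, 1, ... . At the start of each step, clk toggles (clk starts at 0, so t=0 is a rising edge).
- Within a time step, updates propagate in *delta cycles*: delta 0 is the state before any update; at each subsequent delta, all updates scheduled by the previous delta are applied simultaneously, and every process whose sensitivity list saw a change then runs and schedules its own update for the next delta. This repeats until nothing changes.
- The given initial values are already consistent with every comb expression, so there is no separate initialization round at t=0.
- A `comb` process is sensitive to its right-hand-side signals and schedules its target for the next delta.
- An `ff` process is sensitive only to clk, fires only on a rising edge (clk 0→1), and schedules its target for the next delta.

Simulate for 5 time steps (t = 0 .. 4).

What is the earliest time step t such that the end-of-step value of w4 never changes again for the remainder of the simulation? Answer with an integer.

t0.Δ0 w3=1 clk=0 w5=1 w4=0 w1=0 w0=0
t0.Δ1 w3=1 clk=1 w5=1 w4=0 w1=0 w0=0
t0.Δ2 w3=1 clk=1 w5=1 w4=0 w1=1 w0=0
t0.Δ3 w3=1 clk=1 w5=1 w4=0 w1=1 w0=1
t1.Δ0 w3=1 clk=1 w5=1 w4=0 w1=1 w0=1
t1.Δ1 w3=1 clk=0 w5=1 w4=0 w1=1 w0=1
t2.Δ0 w3=1 clk=0 w5=1 w4=0 w1=1 w0=1
t2.Δ1 w3=1 clk=1 w5=1 w4=0 w1=1 w0=1
t2.Δ2 w3=1 clk=1 w5=1 w4=1 w1=1 w0=1
t3.Δ0 w3=1 clk=1 w5=1 w4=1 w1=1 w0=1
t3.Δ1 w3=1 clk=0 w5=1 w4=1 w1=1 w0=1
t4.Δ0 w3=1 clk=0 w5=1 w4=1 w1=1 w0=1
t4.Δ1 w3=1 clk=1 w5=1 w4=1 w1=1 w0=1

2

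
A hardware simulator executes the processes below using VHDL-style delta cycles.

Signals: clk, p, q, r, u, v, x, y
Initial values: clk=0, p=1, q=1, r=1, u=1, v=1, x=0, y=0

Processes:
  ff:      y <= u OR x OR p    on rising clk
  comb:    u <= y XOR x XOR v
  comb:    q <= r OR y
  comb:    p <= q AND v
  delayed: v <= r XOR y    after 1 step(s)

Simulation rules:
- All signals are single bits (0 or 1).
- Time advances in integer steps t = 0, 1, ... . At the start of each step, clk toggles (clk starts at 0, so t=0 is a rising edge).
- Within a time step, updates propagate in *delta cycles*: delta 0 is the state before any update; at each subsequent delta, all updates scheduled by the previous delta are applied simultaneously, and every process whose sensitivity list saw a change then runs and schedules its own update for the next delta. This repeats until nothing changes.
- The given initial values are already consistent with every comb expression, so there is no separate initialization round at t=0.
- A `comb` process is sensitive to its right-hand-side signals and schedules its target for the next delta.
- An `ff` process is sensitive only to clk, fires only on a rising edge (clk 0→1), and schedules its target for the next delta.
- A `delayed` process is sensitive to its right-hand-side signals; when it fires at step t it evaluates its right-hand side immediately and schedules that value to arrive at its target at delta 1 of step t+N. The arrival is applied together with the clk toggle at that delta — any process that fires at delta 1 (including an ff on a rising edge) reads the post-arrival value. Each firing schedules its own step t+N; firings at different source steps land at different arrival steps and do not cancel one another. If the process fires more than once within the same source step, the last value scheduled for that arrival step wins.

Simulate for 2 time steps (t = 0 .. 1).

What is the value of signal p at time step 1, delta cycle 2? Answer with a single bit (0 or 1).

0

t0.Δ0 v=1 p=1 clk=0 x=0 r=1 q=1 u=1 y=0
t0.Δ1 v=1 p=1 clk=1 x=0 r=1 q=1 u=1 y=0
t0.Δ2 v=1 p=1 clk=1 x=0 r=1 q=1 u=1 y=1
t0.Δ3 v=1 p=1 clk=1 x=0 r=1 q=1 u=0 y=1
t1.Δ0 v=1 p=1 clk=1 x=0 r=1 q=1 u=0 y=1
t1.Δ1 v=0 p=1 clk=0 x=0 r=1 q=1 u=0 y=1
t1.Δ2 v=0 p=0 clk=0 x=0 r=1 q=1 u=1 y=1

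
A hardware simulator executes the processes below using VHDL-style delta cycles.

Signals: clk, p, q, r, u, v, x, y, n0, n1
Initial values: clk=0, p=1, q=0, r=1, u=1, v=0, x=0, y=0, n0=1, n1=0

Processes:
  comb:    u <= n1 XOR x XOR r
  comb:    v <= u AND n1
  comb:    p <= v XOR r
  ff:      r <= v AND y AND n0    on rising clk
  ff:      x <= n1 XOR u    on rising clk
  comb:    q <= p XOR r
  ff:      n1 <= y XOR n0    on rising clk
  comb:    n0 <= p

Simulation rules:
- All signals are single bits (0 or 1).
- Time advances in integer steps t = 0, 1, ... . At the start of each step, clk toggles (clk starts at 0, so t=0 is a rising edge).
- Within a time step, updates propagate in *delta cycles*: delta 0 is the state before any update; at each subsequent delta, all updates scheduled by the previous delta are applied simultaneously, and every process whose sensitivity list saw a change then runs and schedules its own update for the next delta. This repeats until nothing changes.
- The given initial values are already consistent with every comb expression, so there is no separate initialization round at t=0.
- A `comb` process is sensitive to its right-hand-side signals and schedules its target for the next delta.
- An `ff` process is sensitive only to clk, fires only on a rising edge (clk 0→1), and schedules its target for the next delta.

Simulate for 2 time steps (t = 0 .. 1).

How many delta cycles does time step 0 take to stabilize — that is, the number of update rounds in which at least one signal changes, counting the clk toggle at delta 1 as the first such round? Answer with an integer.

t=0 Δ0: q=0 v=0 y=0 x=0 clk=0 p=1 n0=1 r=1 n1=0 u=1
  Δ1: clk:0→1
  Δ2: x:0→1, r:1→0, n1:0→1
  Δ3: q:0→1, v:0→1, p:1→0, u:1→0
  Δ4: q:1→0, v:1→0, p:0→1, n0:1→0
  Δ5: q:0→1, p:1→0, n0:0→1
  Δ6: q:1→0, n0:1→0
  (6Δ to stable)
t=1 Δ0: q=0 v=0 y=0 x=1 clk=1 p=0 n0=0 r=0 n1=1 u=0
  Δ1: clk:1→0
  (1Δ to stable)

6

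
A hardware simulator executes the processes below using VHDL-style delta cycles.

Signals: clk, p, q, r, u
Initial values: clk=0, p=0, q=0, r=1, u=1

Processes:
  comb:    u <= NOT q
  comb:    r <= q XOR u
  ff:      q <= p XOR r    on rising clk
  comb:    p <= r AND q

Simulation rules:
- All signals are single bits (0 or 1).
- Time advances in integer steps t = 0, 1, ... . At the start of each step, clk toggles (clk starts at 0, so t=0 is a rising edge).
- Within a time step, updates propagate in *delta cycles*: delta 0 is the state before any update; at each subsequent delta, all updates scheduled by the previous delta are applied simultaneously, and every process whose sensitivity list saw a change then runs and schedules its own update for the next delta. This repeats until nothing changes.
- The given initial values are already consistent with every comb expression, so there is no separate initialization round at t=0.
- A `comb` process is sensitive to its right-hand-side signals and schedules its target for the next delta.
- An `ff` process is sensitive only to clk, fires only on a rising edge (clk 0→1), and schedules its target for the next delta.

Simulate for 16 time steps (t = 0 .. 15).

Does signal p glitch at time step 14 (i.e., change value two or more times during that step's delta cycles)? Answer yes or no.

[bits: q,clk,r,u,p]
t=0: Δ0=00110 Δ1=01110 Δ2=11110 Δ3=11001 Δ4=11100 Δ5=11101 | 5Δ
t=1: Δ0=11101 Δ1=10101 | 1Δ
t=2: Δ0=10101 Δ1=11101 Δ2=01101 Δ3=01010 Δ4=01110 | 4Δ
t=3: Δ0=01110 Δ1=00110 | 1Δ
t=4: Δ0=00110 Δ1=01110 Δ2=11110 Δ3=11001 Δ4=11100 Δ5=11101 | 5Δ
t=5: Δ0=11101 Δ1=10101 | 1Δ
t=6: Δ0=10101 Δ1=11101 Δ2=01101 Δ3=01010 Δ4=01110 | 4Δ
t=7: Δ0=01110 Δ1=00110 | 1Δ
t=8: Δ0=00110 Δ1=01110 Δ2=11110 Δ3=11001 Δ4=11100 Δ5=11101 | 5Δ
t=9: Δ0=11101 Δ1=10101 | 1Δ
t=10: Δ0=10101 Δ1=11101 Δ2=01101 Δ3=01010 Δ4=01110 | 4Δ
t=11: Δ0=01110 Δ1=00110 | 1Δ
t=12: Δ0=00110 Δ1=01110 Δ2=11110 Δ3=11001 Δ4=11100 Δ5=11101 | 5Δ
t=13: Δ0=11101 Δ1=10101 | 1Δ
t=14: Δ0=10101 Δ1=11101 Δ2=01101 Δ3=01010 Δ4=01110 | 4Δ
t=15: Δ0=01110 Δ1=00110 | 1Δ

no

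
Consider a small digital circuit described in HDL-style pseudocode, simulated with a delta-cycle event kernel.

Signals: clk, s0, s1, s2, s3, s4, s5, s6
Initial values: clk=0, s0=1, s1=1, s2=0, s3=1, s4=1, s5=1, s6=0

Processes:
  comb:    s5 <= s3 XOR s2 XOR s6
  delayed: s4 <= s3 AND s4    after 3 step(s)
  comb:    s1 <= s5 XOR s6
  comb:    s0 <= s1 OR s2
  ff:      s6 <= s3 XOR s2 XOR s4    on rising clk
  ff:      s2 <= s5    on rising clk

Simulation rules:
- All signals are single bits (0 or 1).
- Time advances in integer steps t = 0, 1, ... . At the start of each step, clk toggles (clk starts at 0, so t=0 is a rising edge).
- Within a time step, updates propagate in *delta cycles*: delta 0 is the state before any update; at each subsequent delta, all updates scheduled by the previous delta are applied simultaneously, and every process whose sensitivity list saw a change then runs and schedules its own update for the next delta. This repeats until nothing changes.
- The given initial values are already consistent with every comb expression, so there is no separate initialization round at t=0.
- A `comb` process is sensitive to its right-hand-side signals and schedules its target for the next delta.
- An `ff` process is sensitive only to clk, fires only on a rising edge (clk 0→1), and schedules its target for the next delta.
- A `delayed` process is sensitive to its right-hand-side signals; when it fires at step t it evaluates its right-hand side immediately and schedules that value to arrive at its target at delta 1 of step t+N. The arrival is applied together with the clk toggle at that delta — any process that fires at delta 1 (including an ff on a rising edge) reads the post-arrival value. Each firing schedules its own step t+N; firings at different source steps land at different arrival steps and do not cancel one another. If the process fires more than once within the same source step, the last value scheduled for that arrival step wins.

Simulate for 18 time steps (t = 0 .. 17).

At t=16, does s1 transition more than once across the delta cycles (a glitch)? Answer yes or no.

yes

[bits: s1,s5,clk,s3,s4,s0,s6,s2]
t=0: Δ0=11011100 Δ1=11111100 Δ2=11111101 Δ3=10111101 Δ4=00111101 | 4Δ
t=1: Δ0=00111101 Δ1=00011101 | 1Δ
t=2: Δ0=00011101 Δ1=00111101 Δ2=00111110 Δ3=10111010 Δ4=10111110 | 4Δ
t=3: Δ0=10111110 Δ1=10011110 | 1Δ
t=4: Δ0=10011110 Δ1=10111110 Δ2=10111100 Δ3=01111100 Δ4=11111000 Δ5=11111100 | 5Δ
t=5: Δ0=11111100 Δ1=11011100 | 1Δ
t=6: Δ0=11011100 Δ1=11111100 Δ2=11111101 Δ3=10111101 Δ4=00111101 | 4Δ
t=7: Δ0=00111101 Δ1=00011101 | 1Δ
t=8: Δ0=00011101 Δ1=00111101 Δ2=00111110 Δ3=10111010 Δ4=10111110 | 4Δ
t=9: Δ0=10111110 Δ1=10011110 | 1Δ
t=10: Δ0=10011110 Δ1=10111110 Δ2=10111100 Δ3=01111100 Δ4=11111000 Δ5=11111100 | 5Δ
t=11: Δ0=11111100 Δ1=11011100 | 1Δ
t=12: Δ0=11011100 Δ1=11111100 Δ2=11111101 Δ3=10111101 Δ4=00111101 | 4Δ
t=13: Δ0=00111101 Δ1=00011101 | 1Δ
t=14: Δ0=00011101 Δ1=00111101 Δ2=00111110 Δ3=10111010 Δ4=10111110 | 4Δ
t=15: Δ0=10111110 Δ1=10011110 | 1Δ
t=16: Δ0=10011110 Δ1=10111110 Δ2=10111100 Δ3=01111100 Δ4=11111000 Δ5=11111100 | 5Δ
t=17: Δ0=11111100 Δ1=11011100 | 1Δ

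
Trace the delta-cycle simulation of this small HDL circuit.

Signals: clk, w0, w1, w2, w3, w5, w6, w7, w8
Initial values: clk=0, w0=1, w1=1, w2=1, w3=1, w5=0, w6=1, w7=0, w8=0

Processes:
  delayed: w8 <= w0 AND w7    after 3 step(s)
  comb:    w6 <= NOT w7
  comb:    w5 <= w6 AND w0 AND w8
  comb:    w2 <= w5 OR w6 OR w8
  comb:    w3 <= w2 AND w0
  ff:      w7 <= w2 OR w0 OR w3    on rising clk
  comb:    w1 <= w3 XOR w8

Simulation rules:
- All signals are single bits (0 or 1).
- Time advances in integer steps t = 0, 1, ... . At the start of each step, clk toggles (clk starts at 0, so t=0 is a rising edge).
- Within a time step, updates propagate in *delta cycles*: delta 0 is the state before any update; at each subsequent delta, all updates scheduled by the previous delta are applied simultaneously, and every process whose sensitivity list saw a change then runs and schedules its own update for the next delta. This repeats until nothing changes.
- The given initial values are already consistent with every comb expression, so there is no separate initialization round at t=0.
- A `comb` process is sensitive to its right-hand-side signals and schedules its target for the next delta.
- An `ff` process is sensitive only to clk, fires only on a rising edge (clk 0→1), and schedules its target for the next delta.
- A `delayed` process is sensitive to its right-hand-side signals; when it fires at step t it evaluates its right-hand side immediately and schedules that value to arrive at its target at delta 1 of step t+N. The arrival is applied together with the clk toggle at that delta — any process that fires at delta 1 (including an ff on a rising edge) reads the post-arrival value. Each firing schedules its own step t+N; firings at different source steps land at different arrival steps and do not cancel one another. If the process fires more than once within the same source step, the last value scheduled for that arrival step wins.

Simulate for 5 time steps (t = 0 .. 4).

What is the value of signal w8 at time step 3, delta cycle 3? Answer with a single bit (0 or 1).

1

[bits: w2,w0,w5,w6,w3,w7,clk,w8,w1]
t=0: Δ0=110110001 Δ1=110110101 Δ2=110111101 Δ3=110011101 Δ4=010011101 Δ5=010001101 Δ6=010001100 | 6Δ
t=1: Δ0=010001100 Δ1=010001000 | 1Δ
t=2: Δ0=010001000 Δ1=010001100 | 1Δ
t=3: Δ0=010001100 Δ1=010001010 Δ2=110001011 Δ3=110011011 Δ4=110011010 | 4Δ
t=4: Δ0=110011010 Δ1=110011110 | 1Δ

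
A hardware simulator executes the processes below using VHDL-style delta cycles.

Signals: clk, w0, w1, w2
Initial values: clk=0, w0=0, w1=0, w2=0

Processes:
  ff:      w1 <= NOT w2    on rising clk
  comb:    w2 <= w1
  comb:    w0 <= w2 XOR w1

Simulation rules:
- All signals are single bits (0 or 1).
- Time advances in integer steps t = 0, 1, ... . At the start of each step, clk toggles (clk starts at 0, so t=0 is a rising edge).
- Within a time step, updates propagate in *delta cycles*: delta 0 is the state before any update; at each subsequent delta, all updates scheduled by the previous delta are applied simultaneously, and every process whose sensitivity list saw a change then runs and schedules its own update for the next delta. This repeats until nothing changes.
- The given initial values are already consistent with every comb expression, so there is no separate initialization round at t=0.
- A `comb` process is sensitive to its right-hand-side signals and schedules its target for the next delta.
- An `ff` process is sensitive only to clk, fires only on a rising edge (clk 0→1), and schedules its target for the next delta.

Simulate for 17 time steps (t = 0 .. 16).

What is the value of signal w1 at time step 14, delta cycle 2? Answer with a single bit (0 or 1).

0

t0.Δ0 w2=0 clk=0 w1=0 w0=0
t0.Δ1 w2=0 clk=1 w1=0 w0=0
t0.Δ2 w2=0 clk=1 w1=1 w0=0
t0.Δ3 w2=1 clk=1 w1=1 w0=1
t0.Δ4 w2=1 clk=1 w1=1 w0=0
t1.Δ0 w2=1 clk=1 w1=1 w0=0
t1.Δ1 w2=1 clk=0 w1=1 w0=0
t2.Δ0 w2=1 clk=0 w1=1 w0=0
t2.Δ1 w2=1 clk=1 w1=1 w0=0
t2.Δ2 w2=1 clk=1 w1=0 w0=0
t2.Δ3 w2=0 clk=1 w1=0 w0=1
t2.Δ4 w2=0 clk=1 w1=0 w0=0
t3.Δ0 w2=0 clk=1 w1=0 w0=0
t3.Δ1 w2=0 clk=0 w1=0 w0=0
t4.Δ0 w2=0 clk=0 w1=0 w0=0
t4.Δ1 w2=0 clk=1 w1=0 w0=0
t4.Δ2 w2=0 clk=1 w1=1 w0=0
t4.Δ3 w2=1 clk=1 w1=1 w0=1
t4.Δ4 w2=1 clk=1 w1=1 w0=0
t5.Δ0 w2=1 clk=1 w1=1 w0=0
t5.Δ1 w2=1 clk=0 w1=1 w0=0
t6.Δ0 w2=1 clk=0 w1=1 w0=0
t6.Δ1 w2=1 clk=1 w1=1 w0=0
t6.Δ2 w2=1 clk=1 w1=0 w0=0
t6.Δ3 w2=0 clk=1 w1=0 w0=1
t6.Δ4 w2=0 clk=1 w1=0 w0=0
t7.Δ0 w2=0 clk=1 w1=0 w0=0
t7.Δ1 w2=0 clk=0 w1=0 w0=0
t8.Δ0 w2=0 clk=0 w1=0 w0=0
t8.Δ1 w2=0 clk=1 w1=0 w0=0
t8.Δ2 w2=0 clk=1 w1=1 w0=0
t8.Δ3 w2=1 clk=1 w1=1 w0=1
t8.Δ4 w2=1 clk=1 w1=1 w0=0
t9.Δ0 w2=1 clk=1 w1=1 w0=0
t9.Δ1 w2=1 clk=0 w1=1 w0=0
t10.Δ0 w2=1 clk=0 w1=1 w0=0
t10.Δ1 w2=1 clk=1 w1=1 w0=0
t10.Δ2 w2=1 clk=1 w1=0 w0=0
t10.Δ3 w2=0 clk=1 w1=0 w0=1
t10.Δ4 w2=0 clk=1 w1=0 w0=0
t11.Δ0 w2=0 clk=1 w1=0 w0=0
t11.Δ1 w2=0 clk=0 w1=0 w0=0
t12.Δ0 w2=0 clk=0 w1=0 w0=0
t12.Δ1 w2=0 clk=1 w1=0 w0=0
t12.Δ2 w2=0 clk=1 w1=1 w0=0
t12.Δ3 w2=1 clk=1 w1=1 w0=1
t12.Δ4 w2=1 clk=1 w1=1 w0=0
t13.Δ0 w2=1 clk=1 w1=1 w0=0
t13.Δ1 w2=1 clk=0 w1=1 w0=0
t14.Δ0 w2=1 clk=0 w1=1 w0=0
t14.Δ1 w2=1 clk=1 w1=1 w0=0
t14.Δ2 w2=1 clk=1 w1=0 w0=0
t14.Δ3 w2=0 clk=1 w1=0 w0=1
t14.Δ4 w2=0 clk=1 w1=0 w0=0
t15.Δ0 w2=0 clk=1 w1=0 w0=0
t15.Δ1 w2=0 clk=0 w1=0 w0=0
t16.Δ0 w2=0 clk=0 w1=0 w0=0
t16.Δ1 w2=0 clk=1 w1=0 w0=0
t16.Δ2 w2=0 clk=1 w1=1 w0=0
t16.Δ3 w2=1 clk=1 w1=1 w0=1
t16.Δ4 w2=1 clk=1 w1=1 w0=0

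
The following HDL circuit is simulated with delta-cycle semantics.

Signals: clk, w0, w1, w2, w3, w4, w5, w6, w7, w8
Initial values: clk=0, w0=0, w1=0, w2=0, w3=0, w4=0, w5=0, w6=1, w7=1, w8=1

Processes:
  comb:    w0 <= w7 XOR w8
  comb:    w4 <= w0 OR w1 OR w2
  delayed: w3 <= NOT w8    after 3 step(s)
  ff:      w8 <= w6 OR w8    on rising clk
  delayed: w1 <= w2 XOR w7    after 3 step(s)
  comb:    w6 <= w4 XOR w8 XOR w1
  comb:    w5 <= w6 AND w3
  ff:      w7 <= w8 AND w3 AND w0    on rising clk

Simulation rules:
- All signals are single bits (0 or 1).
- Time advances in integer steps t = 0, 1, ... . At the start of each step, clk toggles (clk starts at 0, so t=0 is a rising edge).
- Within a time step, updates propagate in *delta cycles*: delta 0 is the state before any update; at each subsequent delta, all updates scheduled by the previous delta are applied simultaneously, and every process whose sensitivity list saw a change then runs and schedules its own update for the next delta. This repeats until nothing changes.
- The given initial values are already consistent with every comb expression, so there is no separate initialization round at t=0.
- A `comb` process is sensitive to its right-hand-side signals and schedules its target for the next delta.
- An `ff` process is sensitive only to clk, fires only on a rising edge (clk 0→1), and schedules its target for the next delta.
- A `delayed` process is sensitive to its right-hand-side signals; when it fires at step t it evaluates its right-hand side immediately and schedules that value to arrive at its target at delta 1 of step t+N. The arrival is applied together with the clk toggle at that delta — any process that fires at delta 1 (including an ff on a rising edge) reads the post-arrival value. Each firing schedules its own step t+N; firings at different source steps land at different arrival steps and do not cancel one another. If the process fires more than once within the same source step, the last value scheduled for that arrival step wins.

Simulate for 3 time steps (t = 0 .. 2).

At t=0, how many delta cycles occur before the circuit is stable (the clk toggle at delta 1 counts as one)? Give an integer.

[bits: w4,w7,w1,w0,w5,w3,w6,clk,w2,w8]
t=0: Δ0=0100001001 Δ1=0100001101 Δ2=0000001101 Δ3=0001001101 Δ4=1001001101 Δ5=1001000101 | 5Δ
t=1: Δ0=1001000101 Δ1=1001000001 | 1Δ
t=2: Δ0=1001000001 Δ1=1001000101 | 1Δ

5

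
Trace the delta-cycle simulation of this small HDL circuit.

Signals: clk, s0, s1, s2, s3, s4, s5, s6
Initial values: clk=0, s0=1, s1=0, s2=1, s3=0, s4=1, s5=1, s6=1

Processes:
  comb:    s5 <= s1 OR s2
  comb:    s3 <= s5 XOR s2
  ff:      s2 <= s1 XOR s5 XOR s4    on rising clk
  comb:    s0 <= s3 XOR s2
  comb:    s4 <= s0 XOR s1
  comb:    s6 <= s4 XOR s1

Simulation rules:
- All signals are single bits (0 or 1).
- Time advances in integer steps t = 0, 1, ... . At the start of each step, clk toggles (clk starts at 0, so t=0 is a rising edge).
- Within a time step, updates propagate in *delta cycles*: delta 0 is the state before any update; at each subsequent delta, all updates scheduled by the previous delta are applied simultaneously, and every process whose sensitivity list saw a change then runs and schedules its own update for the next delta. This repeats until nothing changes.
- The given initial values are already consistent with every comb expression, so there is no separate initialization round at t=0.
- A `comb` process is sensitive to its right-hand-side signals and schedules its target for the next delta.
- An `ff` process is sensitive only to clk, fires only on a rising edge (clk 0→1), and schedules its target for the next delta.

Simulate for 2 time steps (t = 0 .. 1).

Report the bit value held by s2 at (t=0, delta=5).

[bits: s2,s6,s4,s5,s1,s0,s3,clk]
t=0: Δ0=11110100 Δ1=11110101 Δ2=01110101 Δ3=01100011 Δ4=01000101 Δ5=00100001 Δ6=01000001 Δ7=00000001 | 7Δ
t=1: Δ0=00000001 Δ1=00000000 | 1Δ

0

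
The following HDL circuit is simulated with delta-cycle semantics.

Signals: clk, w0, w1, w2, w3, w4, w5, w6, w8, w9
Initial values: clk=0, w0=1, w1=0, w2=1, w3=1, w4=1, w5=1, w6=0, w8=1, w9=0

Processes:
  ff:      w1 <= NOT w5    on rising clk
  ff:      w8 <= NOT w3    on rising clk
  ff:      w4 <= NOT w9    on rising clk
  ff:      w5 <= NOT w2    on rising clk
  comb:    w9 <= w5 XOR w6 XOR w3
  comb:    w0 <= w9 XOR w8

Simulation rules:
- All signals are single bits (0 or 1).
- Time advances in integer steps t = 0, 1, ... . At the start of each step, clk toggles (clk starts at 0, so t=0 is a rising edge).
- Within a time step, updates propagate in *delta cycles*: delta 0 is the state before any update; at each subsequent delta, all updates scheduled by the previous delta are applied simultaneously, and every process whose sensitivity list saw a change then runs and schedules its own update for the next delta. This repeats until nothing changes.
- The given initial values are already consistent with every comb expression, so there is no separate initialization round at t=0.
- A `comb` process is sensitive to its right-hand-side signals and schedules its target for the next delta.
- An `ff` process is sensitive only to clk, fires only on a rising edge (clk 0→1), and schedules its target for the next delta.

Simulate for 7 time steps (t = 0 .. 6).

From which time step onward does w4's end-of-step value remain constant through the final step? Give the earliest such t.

[bits: w1,w5,w6,w8,w9,w4,w3,w2,clk,w0]
t=0: Δ0=0101011101 Δ1=0101011111 Δ2=0000011111 Δ3=0000111110 Δ4=0000111111 | 4Δ
t=1: Δ0=0000111111 Δ1=0000111101 | 1Δ
t=2: Δ0=0000111101 Δ1=0000111111 Δ2=1000101111 | 2Δ
t=3: Δ0=1000101111 Δ1=1000101101 | 1Δ
t=4: Δ0=1000101101 Δ1=1000101111 | 1Δ
t=5: Δ0=1000101111 Δ1=1000101101 | 1Δ
t=6: Δ0=1000101101 Δ1=1000101111 | 1Δ

2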